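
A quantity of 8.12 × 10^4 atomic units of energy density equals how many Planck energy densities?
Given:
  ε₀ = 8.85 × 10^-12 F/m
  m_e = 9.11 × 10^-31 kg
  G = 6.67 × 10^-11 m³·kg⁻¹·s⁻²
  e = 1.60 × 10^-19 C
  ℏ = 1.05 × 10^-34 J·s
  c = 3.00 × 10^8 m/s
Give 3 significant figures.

5.23 × 10^-96

atomic unit of energy density: u_au = E_h/a₀³ = m_e⁴e¹⁰/((4πε₀)⁵ℏ⁸) = 3.01 × 10^13 J/m³
Planck energy density: u_P = c⁷/(ℏG²) = 4.68 × 10^113 J/m³
8.12 × 10^4 × 3.01 × 10^13 / 4.68 × 10^113 = 5.23 × 10^-96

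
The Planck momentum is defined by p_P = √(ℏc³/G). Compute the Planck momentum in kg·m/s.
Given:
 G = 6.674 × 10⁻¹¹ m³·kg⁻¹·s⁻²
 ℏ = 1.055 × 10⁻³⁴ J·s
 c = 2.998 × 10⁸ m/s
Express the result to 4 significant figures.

p_P = √(ℏc³/G)
  = √(42.60)
  = 6.527 kg·m/s

6.527 kg·m/s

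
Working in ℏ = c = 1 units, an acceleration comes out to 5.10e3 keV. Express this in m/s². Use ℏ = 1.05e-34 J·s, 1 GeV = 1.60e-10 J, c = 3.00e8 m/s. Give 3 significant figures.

Acceleration is [L]/[T]² = c·[E]/ℏ.
1 GeV → c/ℏ × (1 GeV in J) = 4.57e32 m/s².
Convert the energy scale: 5.10e3 keV = 5.10e-3 GeV.
Result: 5.10e-3 × 4.57e32 = 2.33e30 m/s².

2.33e30 m/s²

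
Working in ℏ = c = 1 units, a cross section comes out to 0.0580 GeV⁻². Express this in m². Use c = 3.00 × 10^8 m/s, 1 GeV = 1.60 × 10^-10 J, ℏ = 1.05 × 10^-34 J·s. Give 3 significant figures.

2.25 × 10^-33 m²

Area is [L]² = [E]⁻²·(ℏc)²; restore (ℏc)².
1 GeV⁻² → (ℏc)² × (1 GeV in J)⁻² = 3.88 × 10^-32 m².
Result: 0.0580 × 3.88 × 10^-32 = 2.25 × 10^-33 m².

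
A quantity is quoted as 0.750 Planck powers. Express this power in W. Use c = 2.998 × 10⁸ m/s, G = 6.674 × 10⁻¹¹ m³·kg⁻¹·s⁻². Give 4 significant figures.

2.722 × 10⁵² W

One Planck power: P_P = c⁵/G = 3.629 × 10⁵² W.
0.750 × 3.629 × 10⁵² W = 2.722 × 10⁵² W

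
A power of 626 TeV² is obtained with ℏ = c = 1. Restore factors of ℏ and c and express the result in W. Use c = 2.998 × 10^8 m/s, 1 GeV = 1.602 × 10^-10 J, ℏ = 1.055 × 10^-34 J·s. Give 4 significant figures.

1.523 × 10^23 W

Power is [E]/[T] = [E]²/ℏ.
1 GeV² → 1/ℏ × (1 GeV in J)² = 2.433 × 10^14 W.
Convert the energy scale: 626 TeV² = 6.26 × 10^8 GeV².
Result: 6.26 × 10^8 × 2.433 × 10^14 = 1.523 × 10^23 W.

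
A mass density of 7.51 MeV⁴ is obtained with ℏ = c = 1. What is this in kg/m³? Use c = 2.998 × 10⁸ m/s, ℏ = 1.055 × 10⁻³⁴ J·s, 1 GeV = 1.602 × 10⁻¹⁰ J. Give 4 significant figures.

Mass density is [E]/(c²[L]³) = [E]⁴/(ℏ³c⁵).
1 GeV⁴ → 1/(ℏ³c⁵) × (1 GeV in J)⁴ = 2.316 × 10²⁰ kg/m³.
Convert the energy scale: 7.51 MeV⁴ = 7.51 × 10⁻¹² GeV⁴.
Result: 7.51 × 10⁻¹² × 2.316 × 10²⁰ = 1.739 × 10⁹ kg/m³.

1.739 × 10⁹ kg/m³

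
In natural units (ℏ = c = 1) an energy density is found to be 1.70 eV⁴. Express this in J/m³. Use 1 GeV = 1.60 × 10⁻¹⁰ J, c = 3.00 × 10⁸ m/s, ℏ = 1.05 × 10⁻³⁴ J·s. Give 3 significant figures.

[E]/[L]³ = [E]⁴/(ℏc)³; restore (ℏc)⁻³.
1 GeV⁴ → 1/(ℏc)³ × (1 GeV in J)⁴ = 2.10 × 10³⁷ J/m³.
Convert the energy scale: 1.70 eV⁴ = 1.70 × 10⁻³⁶ GeV⁴.
Result: 1.70 × 10⁻³⁶ × 2.10 × 10³⁷ = 35.6 J/m³.

35.6 J/m³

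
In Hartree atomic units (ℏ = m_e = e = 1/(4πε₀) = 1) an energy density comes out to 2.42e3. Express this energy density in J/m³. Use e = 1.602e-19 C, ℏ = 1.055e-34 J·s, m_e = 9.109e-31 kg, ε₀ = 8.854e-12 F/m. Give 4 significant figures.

One atomic unit of energy density: u_au = E_h/a₀³ = m_e⁴e¹⁰/((4πε₀)⁵ℏ⁸) = 2.929e13 J/m³.
2.42e3 × 2.929e13 J/m³ = 7.089e16 J/m³

7.089e16 J/m³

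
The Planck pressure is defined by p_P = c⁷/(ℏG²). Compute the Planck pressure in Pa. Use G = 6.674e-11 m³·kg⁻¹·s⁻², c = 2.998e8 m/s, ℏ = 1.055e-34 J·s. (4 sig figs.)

p_P = c⁷/(ℏG²)
  = 2.177e59 / 4.699e-55
  = 4.632e113 Pa

4.632e113 Pa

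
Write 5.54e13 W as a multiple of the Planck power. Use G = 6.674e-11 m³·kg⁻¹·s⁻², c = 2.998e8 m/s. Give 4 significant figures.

Planck power: P_P = c⁵/G = 3.629e52 W.
5.54e13 / 3.629e52 = 1.527e-39

1.527e-39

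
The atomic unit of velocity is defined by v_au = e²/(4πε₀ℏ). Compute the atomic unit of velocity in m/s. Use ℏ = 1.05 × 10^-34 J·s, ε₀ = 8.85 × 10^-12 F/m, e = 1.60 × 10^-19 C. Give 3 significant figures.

v_au = e²/(4πε₀ℏ)
  = 2.56 × 10^-38 / 1.17 × 10^-44
  = 2.19 × 10^6 m/s

2.19 × 10^6 m/s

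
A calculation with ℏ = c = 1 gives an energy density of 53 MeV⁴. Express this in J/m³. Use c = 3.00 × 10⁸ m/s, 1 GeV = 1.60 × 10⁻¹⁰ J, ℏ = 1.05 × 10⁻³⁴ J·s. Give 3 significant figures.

[E]/[L]³ = [E]⁴/(ℏc)³; restore (ℏc)⁻³.
1 GeV⁴ → 1/(ℏc)³ × (1 GeV in J)⁴ = 2.10 × 10³⁷ J/m³.
Convert the energy scale: 53 MeV⁴ = 5.30 × 10⁻¹¹ GeV⁴.
Result: 5.30 × 10⁻¹¹ × 2.10 × 10³⁷ = 1.11 × 10²⁷ J/m³.

1.11 × 10²⁷ J/m³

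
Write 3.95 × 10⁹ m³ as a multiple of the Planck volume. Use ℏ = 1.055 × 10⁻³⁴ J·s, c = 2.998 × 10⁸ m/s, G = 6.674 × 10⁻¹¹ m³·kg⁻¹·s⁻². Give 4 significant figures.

9.352 × 10¹¹³

Planck volume: V_P = (ℏG/c³)^(3/2) = 4.224 × 10⁻¹⁰⁵ m³.
3.95 × 10⁹ / 4.224 × 10⁻¹⁰⁵ = 9.352 × 10¹¹³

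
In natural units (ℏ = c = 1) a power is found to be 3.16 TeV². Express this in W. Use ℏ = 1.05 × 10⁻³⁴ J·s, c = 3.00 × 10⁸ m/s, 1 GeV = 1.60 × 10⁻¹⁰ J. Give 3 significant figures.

Power is [E]/[T] = [E]²/ℏ.
1 GeV² → 1/ℏ × (1 GeV in J)² = 2.44 × 10¹⁴ W.
Convert the energy scale: 3.16 TeV² = 3.16 × 10⁶ GeV².
Result: 3.16 × 10⁶ × 2.44 × 10¹⁴ = 7.70 × 10²⁰ W.

7.70 × 10²⁰ W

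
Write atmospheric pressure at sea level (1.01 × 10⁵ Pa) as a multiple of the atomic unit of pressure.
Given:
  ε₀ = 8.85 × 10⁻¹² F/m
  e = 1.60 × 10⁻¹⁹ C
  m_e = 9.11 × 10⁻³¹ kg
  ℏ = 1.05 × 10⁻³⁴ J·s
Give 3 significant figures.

3.35 × 10⁻⁹

atomic unit of pressure: P_au = E_h/a₀³ = m_e⁴e¹⁰/((4πε₀)⁵ℏ⁸) = 3.01 × 10¹³ Pa.
1.01 × 10⁵ / 3.01 × 10¹³ = 3.35 × 10⁻⁹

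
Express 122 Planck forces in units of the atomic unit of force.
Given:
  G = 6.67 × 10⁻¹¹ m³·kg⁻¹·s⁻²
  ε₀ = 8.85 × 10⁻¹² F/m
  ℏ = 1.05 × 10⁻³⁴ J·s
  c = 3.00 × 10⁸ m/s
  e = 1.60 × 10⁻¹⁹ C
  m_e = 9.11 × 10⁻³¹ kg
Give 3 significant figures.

Planck force: F_P = c⁴/G = 1.21 × 10⁴⁴ N
atomic unit of force: F_au = E_h/a₀ = m_e²e⁶/((4πε₀)³ℏ⁴) = 8.33 × 10⁻⁸ N
122 × 1.21 × 10⁴⁴ / 8.33 × 10⁻⁸ = 1.78 × 10⁵³

1.78 × 10⁵³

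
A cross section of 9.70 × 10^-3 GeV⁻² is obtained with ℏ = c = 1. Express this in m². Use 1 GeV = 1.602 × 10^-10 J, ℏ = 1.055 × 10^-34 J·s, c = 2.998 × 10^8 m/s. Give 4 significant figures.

Area is [L]² = [E]⁻²·(ℏc)²; restore (ℏc)².
1 GeV⁻² → (ℏc)² × (1 GeV in J)⁻² = 3.898 × 10^-32 m².
Result: 9.70 × 10^-3 × 3.898 × 10^-32 = 3.781 × 10^-34 m².

3.781 × 10^-34 m²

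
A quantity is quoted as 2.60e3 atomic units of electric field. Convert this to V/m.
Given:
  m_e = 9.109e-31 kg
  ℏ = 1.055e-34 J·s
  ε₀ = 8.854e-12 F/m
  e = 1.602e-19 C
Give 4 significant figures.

One atomic unit of electric field: E_au = E_h/(e a₀) = m_e²e⁵/((4πε₀)³ℏ⁴) = 5.131e11 V/m.
2.60e3 × 5.131e11 V/m = 1.334e15 V/m

1.334e15 V/m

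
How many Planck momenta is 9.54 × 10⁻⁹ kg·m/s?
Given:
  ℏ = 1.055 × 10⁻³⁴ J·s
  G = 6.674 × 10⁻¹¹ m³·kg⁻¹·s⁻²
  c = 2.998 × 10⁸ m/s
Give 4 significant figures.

1.462 × 10⁻⁹

Planck momentum: p_P = √(ℏc³/G) = 6.527 kg·m/s.
9.54 × 10⁻⁹ / 6.527 = 1.462 × 10⁻⁹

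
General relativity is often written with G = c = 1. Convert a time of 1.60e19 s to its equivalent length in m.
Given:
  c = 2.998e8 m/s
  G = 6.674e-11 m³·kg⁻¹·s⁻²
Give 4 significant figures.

4.797e27 m

Time → length via c.
1.60e19 s × (c) = 4.797e27 m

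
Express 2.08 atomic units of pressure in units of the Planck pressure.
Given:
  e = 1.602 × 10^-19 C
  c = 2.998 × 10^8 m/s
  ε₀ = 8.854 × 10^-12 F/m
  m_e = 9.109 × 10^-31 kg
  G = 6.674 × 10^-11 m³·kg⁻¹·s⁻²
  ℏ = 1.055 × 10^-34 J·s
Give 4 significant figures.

1.315 × 10^-100

atomic unit of pressure: P_au = E_h/a₀³ = m_e⁴e¹⁰/((4πε₀)⁵ℏ⁸) = 2.929 × 10^13 Pa
Planck pressure: p_P = c⁷/(ℏG²) = 4.632 × 10^113 Pa
2.08 × 2.929 × 10^13 / 4.632 × 10^113 = 1.315 × 10^-100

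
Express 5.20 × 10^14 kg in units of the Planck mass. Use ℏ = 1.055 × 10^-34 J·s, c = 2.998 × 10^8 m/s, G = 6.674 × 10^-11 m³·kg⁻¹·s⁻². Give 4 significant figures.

2.389 × 10^22

Planck mass: m_P = √(ℏc/G) = 2.177 × 10^-8 kg.
5.20 × 10^14 / 2.177 × 10^-8 = 2.389 × 10^22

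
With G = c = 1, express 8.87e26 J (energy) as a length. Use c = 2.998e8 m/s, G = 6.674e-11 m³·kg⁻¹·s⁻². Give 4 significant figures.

Energy → length via G/c⁴.
8.87e26 J × (G/c⁴) = 7.328e-18 m

7.328e-18 m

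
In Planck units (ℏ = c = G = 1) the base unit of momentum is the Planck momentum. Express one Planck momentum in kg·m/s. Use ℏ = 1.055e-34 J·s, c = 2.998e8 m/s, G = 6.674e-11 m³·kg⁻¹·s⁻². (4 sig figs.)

p_P = √(ℏc³/G)
  = √(42.60)
  = 6.527 kg·m/s

6.527 kg·m/s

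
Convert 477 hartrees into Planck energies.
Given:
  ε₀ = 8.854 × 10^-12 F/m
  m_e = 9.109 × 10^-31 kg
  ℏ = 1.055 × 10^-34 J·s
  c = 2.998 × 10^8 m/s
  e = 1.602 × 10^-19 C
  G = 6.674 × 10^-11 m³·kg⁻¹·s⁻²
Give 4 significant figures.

1.062 × 10^-24

hartree: E_h = m_e e⁴/(4πε₀ℏ)² = 4.354 × 10^-18 J
Planck energy: E_P = √(ℏc⁵/G) = 1.957 × 10^9 J
477 × 4.354 × 10^-18 / 1.957 × 10^9 = 1.062 × 10^-24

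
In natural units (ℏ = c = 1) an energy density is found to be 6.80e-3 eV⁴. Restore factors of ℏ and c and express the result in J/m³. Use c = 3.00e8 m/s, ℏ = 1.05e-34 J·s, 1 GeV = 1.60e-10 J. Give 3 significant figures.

[E]/[L]³ = [E]⁴/(ℏc)³; restore (ℏc)⁻³.
1 GeV⁴ → 1/(ℏc)³ × (1 GeV in J)⁴ = 2.10e37 J/m³.
Convert the energy scale: 6.80e-3 eV⁴ = 6.80e-39 GeV⁴.
Result: 6.80e-39 × 2.10e37 = 0.143 J/m³.

0.143 J/m³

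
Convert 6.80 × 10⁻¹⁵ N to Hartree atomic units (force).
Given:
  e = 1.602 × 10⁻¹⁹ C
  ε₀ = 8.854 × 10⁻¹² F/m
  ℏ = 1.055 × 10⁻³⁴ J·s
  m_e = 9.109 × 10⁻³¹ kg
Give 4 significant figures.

atomic unit of force: F_au = E_h/a₀ = m_e²e⁶/((4πε₀)³ℏ⁴) = 8.220 × 10⁻⁸ N.
6.80 × 10⁻¹⁵ / 8.220 × 10⁻⁸ = 8.273 × 10⁻⁸

8.273 × 10⁻⁸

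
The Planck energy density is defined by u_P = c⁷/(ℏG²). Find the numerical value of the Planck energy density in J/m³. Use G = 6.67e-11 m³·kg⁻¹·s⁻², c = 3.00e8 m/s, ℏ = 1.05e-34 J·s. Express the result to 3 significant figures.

4.68e113 J/m³

u_P = c⁷/(ℏG²)
  = 2.19e59 / 4.67e-55
  = 4.68e113 J/m³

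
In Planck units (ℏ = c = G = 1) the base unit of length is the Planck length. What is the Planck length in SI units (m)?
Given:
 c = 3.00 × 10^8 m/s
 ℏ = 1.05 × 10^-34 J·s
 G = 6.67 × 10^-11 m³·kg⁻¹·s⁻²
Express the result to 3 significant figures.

1.61 × 10^-35 m

ℓ_P = √(ℏG/c³)
  = √(2.59 × 10^-70)
  = 1.61 × 10^-35 m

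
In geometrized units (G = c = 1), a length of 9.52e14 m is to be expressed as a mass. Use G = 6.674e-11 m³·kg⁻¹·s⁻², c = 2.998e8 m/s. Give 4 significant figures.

1.282e42 kg

Length → mass via c²/G.
9.52e14 m × (c²/G) = 1.282e42 kg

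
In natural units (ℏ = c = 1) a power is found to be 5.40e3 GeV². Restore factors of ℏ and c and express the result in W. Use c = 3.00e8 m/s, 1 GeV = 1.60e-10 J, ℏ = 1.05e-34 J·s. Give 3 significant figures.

Power is [E]/[T] = [E]²/ℏ.
1 GeV² → 1/ℏ × (1 GeV in J)² = 2.44e14 W.
Result: 5.40e3 × 2.44e14 = 1.32e18 W.

1.32e18 W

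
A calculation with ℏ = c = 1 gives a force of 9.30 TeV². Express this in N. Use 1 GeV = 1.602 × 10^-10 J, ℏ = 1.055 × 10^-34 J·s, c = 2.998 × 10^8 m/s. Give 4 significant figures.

Force is [E]/[L] = [E]²/(ℏc); restore (ℏc)⁻¹.
1 GeV² → 1/(ℏc) × (1 GeV in J)² = 8.114 × 10^5 N.
Convert the energy scale: 9.30 TeV² = 9.30 × 10^6 GeV².
Result: 9.30 × 10^6 × 8.114 × 10^5 = 7.546 × 10^12 N.

7.546 × 10^12 N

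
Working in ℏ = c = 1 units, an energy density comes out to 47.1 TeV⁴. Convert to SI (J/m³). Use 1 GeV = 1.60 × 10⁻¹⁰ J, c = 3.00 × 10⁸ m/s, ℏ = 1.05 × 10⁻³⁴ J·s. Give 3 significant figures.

[E]/[L]³ = [E]⁴/(ℏc)³; restore (ℏc)⁻³.
1 GeV⁴ → 1/(ℏc)³ × (1 GeV in J)⁴ = 2.10 × 10³⁷ J/m³.
Convert the energy scale: 47.1 TeV⁴ = 4.71 × 10¹³ GeV⁴.
Result: 4.71 × 10¹³ × 2.10 × 10³⁷ = 9.88 × 10⁵⁰ J/m³.

9.88 × 10⁵⁰ J/m³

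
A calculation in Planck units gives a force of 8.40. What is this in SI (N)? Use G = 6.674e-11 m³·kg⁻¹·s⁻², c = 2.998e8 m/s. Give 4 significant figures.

One Planck force: F_P = c⁴/G = 1.210e44 N.
8.40 × 1.210e44 N = 1.017e45 N

1.017e45 N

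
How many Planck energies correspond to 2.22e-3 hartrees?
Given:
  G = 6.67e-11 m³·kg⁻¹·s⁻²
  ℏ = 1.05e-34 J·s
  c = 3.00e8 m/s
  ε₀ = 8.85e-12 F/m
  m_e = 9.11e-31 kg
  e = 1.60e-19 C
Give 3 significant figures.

hartree: E_h = m_e e⁴/(4πε₀ℏ)² = 4.38e-18 J
Planck energy: E_P = √(ℏc⁵/G) = 1.96e9 J
2.22e-3 × 4.38e-18 / 1.96e9 = 4.97e-30

4.97e-30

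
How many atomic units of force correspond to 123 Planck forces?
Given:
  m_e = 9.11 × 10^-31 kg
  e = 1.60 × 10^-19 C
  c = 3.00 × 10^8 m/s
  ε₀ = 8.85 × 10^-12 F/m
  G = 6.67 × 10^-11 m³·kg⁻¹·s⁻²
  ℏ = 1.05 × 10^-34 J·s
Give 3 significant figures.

Planck force: F_P = c⁴/G = 1.21 × 10^44 N
atomic unit of force: F_au = E_h/a₀ = m_e²e⁶/((4πε₀)³ℏ⁴) = 8.33 × 10^-8 N
123 × 1.21 × 10^44 / 8.33 × 10^-8 = 1.79 × 10^53

1.79 × 10^53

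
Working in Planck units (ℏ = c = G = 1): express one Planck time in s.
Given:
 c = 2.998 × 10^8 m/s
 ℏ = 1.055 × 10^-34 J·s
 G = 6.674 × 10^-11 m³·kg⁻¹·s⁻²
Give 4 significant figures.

5.392 × 10^-44 s

From ℏ = c = G = 1 the time scale is t_P = √(ℏG/c⁵).
  = √(2.907 × 10^-87)
  = 5.392 × 10^-44 s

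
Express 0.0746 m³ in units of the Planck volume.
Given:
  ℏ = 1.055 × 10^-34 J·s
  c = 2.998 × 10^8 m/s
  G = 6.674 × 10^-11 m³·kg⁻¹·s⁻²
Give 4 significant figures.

1.766 × 10^103

Planck volume: V_P = (ℏG/c³)^(3/2) = 4.224 × 10^-105 m³.
0.0746 / 4.224 × 10^-105 = 1.766 × 10^103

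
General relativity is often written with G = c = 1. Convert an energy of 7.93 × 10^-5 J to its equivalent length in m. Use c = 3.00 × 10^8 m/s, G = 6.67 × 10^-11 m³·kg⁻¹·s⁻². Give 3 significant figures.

6.53 × 10^-49 m

Energy → length via G/c⁴.
7.93 × 10^-5 J × (G/c⁴) = 6.53 × 10^-49 m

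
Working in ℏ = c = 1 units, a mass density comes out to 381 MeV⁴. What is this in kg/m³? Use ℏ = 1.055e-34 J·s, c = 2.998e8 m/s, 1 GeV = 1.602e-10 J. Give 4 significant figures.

8.824e10 kg/m³

Mass density is [E]/(c²[L]³) = [E]⁴/(ℏ³c⁵).
1 GeV⁴ → 1/(ℏ³c⁵) × (1 GeV in J)⁴ = 2.316e20 kg/m³.
Convert the energy scale: 381 MeV⁴ = 3.81e-10 GeV⁴.
Result: 3.81e-10 × 2.316e20 = 8.824e10 kg/m³.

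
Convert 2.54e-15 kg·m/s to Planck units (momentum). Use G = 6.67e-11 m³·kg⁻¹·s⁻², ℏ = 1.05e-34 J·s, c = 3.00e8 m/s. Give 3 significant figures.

3.90e-16

Planck momentum: p_P = √(ℏc³/G) = 6.52 kg·m/s.
2.54e-15 / 6.52 = 3.90e-16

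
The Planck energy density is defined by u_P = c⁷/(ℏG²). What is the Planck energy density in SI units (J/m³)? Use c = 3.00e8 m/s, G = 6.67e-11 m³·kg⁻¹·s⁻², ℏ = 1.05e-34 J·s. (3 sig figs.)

4.68e113 J/m³

u_P = c⁷/(ℏG²)
  = 2.19e59 / 4.67e-55
  = 4.68e113 J/m³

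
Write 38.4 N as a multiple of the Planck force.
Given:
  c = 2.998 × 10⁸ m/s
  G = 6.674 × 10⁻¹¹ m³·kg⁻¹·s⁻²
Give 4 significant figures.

3.172 × 10⁻⁴³

Planck force: F_P = c⁴/G = 1.210 × 10⁴⁴ N.
38.4 / 1.210 × 10⁴⁴ = 3.172 × 10⁻⁴³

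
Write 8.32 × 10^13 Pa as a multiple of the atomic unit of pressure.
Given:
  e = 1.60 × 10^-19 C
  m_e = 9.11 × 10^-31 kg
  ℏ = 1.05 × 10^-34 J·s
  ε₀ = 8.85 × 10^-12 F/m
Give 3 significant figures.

atomic unit of pressure: P_au = E_h/a₀³ = m_e⁴e¹⁰/((4πε₀)⁵ℏ⁸) = 3.01 × 10^13 Pa.
8.32 × 10^13 / 3.01 × 10^13 = 2.76

2.76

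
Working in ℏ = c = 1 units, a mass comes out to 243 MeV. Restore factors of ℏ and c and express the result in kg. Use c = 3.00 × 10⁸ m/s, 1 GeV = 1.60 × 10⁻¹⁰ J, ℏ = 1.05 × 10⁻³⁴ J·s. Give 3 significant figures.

Mass is [E]/c²; divide by c².
1 GeV → 1/c² × (1 GeV in J) = 1.78 × 10⁻²⁷ kg.
Convert the energy scale: 243 MeV = 0.243 GeV.
Result: 0.243 × 1.78 × 10⁻²⁷ = 4.32 × 10⁻²⁸ kg.

4.32 × 10⁻²⁸ kg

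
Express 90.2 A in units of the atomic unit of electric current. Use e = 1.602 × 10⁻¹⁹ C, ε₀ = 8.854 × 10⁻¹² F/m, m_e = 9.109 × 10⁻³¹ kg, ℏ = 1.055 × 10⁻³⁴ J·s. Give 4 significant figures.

1.364 × 10⁴

atomic unit of electric current: I_au = e E_h/ℏ = m_e e⁵/((4πε₀)²ℏ³) = 6.612 × 10⁻³ A.
90.2 / 6.612 × 10⁻³ = 1.364 × 10⁴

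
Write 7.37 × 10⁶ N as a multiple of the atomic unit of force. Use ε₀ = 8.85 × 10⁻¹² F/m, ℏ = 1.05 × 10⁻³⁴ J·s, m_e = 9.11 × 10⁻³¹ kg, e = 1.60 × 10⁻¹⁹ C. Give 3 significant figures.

8.85 × 10¹³

atomic unit of force: F_au = E_h/a₀ = m_e²e⁶/((4πε₀)³ℏ⁴) = 8.33 × 10⁻⁸ N.
7.37 × 10⁶ / 8.33 × 10⁻⁸ = 8.85 × 10¹³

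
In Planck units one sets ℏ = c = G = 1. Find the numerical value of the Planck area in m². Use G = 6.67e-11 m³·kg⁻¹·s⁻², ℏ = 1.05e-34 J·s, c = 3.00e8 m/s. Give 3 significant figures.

A_P = ℏG/c³
  = 7.00e-45 / 2.70e25
  = 2.59e-70 m²

2.59e-70 m²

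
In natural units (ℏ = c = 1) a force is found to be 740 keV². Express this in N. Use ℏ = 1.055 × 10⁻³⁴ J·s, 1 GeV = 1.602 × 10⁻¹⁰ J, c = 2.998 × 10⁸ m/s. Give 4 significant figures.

6.004 × 10⁻⁴ N

Force is [E]/[L] = [E]²/(ℏc); restore (ℏc)⁻¹.
1 GeV² → 1/(ℏc) × (1 GeV in J)² = 8.114 × 10⁵ N.
Convert the energy scale: 740 keV² = 7.40 × 10⁻¹⁰ GeV².
Result: 7.40 × 10⁻¹⁰ × 8.114 × 10⁵ = 6.004 × 10⁻⁴ N.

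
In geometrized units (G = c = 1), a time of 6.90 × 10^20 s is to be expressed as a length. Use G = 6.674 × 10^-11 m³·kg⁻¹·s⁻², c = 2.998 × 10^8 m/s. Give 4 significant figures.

2.069 × 10^29 m

Time → length via c.
6.90 × 10^20 s × (c) = 2.069 × 10^29 m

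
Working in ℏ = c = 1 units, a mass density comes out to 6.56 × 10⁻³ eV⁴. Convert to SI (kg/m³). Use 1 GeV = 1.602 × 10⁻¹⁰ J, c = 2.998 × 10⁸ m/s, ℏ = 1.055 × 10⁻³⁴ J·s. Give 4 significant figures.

1.519 × 10⁻¹⁸ kg/m³

Mass density is [E]/(c²[L]³) = [E]⁴/(ℏ³c⁵).
1 GeV⁴ → 1/(ℏ³c⁵) × (1 GeV in J)⁴ = 2.316 × 10²⁰ kg/m³.
Convert the energy scale: 6.56 × 10⁻³ eV⁴ = 6.56 × 10⁻³⁹ GeV⁴.
Result: 6.56 × 10⁻³⁹ × 2.316 × 10²⁰ = 1.519 × 10⁻¹⁸ kg/m³.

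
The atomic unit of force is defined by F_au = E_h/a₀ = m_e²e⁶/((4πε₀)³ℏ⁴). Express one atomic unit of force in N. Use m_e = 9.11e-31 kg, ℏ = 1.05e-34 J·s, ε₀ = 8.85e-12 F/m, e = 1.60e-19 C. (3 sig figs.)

8.33e-8 N

F_au = E_h/a₀ = m_e²e⁶/((4πε₀)³ℏ⁴)
E_h = 4.38e-18 J
a₀ = 5.26e-11 m
E_h/a₀ = 8.33e-8 N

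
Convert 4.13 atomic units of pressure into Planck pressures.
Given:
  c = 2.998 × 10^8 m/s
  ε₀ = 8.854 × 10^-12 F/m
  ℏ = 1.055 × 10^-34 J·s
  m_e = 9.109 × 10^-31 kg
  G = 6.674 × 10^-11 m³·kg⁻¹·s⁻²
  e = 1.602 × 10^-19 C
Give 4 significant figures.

atomic unit of pressure: P_au = E_h/a₀³ = m_e⁴e¹⁰/((4πε₀)⁵ℏ⁸) = 2.929 × 10^13 Pa
Planck pressure: p_P = c⁷/(ℏG²) = 4.632 × 10^113 Pa
4.13 × 2.929 × 10^13 / 4.632 × 10^113 = 2.612 × 10^-100

2.612 × 10^-100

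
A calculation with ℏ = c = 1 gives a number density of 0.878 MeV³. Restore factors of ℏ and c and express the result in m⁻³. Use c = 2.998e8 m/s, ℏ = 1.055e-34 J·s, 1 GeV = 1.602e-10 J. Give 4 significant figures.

Number density is [L]⁻³ = [E]³/(ℏc)³.
1 GeV³ → 1/(ℏc)³ × (1 GeV in J)³ = 1.299e47 m⁻³.
Convert the energy scale: 0.878 MeV³ = 8.78e-10 GeV³.
Result: 8.78e-10 × 1.299e47 = 1.141e38 m⁻³.

1.141e38 m⁻³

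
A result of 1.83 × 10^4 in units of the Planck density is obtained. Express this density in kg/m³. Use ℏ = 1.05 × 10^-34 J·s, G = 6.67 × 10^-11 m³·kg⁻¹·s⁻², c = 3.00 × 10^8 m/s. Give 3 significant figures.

One Planck density: ρ_P = c⁵/(ℏG²) = 5.20 × 10^96 kg/m³.
1.83 × 10^4 × 5.20 × 10^96 kg/m³ = 9.52 × 10^100 kg/m³

9.52 × 10^100 kg/m³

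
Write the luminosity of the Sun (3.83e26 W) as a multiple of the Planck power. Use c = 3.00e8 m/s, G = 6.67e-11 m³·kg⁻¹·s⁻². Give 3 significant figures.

1.05e-26

Planck power: P_P = c⁵/G = 3.64e52 W.
3.83e26 / 3.64e52 = 1.05e-26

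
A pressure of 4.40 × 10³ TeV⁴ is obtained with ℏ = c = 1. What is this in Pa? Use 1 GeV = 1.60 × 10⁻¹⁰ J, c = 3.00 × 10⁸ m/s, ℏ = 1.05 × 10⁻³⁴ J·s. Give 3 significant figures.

Pressure is [E]/[L]³ = [E]⁴/(ℏc)³.
1 GeV⁴ → 1/(ℏc)³ × (1 GeV in J)⁴ = 2.10 × 10³⁷ Pa.
Convert the energy scale: 4.40 × 10³ TeV⁴ = 4.40 × 10¹⁵ GeV⁴.
Result: 4.40 × 10¹⁵ × 2.10 × 10³⁷ = 9.23 × 10⁵² Pa.

9.23 × 10⁵² Pa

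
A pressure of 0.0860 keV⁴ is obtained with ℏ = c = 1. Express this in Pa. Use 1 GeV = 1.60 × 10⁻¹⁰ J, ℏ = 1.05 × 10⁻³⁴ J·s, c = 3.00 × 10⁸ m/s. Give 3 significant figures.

1.80 × 10¹² Pa

Pressure is [E]/[L]³ = [E]⁴/(ℏc)³.
1 GeV⁴ → 1/(ℏc)³ × (1 GeV in J)⁴ = 2.10 × 10³⁷ Pa.
Convert the energy scale: 0.0860 keV⁴ = 8.60 × 10⁻²⁶ GeV⁴.
Result: 8.60 × 10⁻²⁶ × 2.10 × 10³⁷ = 1.80 × 10¹² Pa.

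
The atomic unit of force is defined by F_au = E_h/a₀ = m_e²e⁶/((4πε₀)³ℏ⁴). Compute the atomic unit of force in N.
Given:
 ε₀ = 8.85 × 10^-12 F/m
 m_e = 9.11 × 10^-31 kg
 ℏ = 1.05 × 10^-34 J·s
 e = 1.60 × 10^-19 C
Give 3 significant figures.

8.33 × 10^-8 N

F_au = E_h/a₀ = m_e²e⁶/((4πε₀)³ℏ⁴)
E_h = 4.38 × 10^-18 J
a₀ = 5.26 × 10^-11 m
E_h/a₀ = 8.33 × 10^-8 N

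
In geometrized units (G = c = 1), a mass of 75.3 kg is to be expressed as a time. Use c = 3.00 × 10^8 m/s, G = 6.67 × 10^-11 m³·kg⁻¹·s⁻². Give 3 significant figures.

1.86 × 10^-34 s

Mass → time via G/c³.
75.3 kg × (G/c³) = 1.86 × 10^-34 s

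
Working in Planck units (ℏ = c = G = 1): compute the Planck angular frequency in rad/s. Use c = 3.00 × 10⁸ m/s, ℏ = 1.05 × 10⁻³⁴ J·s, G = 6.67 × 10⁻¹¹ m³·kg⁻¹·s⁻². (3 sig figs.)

Dimensional analysis gives ω_P = √(c⁵/(ℏG)).
  = √(3.47 × 10⁸⁶)
  = 1.86 × 10⁴³ rad/s

1.86 × 10⁴³ rad/s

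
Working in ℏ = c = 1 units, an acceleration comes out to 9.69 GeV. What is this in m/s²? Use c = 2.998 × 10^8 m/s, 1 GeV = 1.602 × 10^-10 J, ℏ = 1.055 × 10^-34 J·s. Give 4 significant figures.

Acceleration is [L]/[T]² = c·[E]/ℏ.
1 GeV → c/ℏ × (1 GeV in J) = 4.552 × 10^32 m/s².
Result: 9.69 × 4.552 × 10^32 = 4.411 × 10^33 m/s².

4.411 × 10^33 m/s²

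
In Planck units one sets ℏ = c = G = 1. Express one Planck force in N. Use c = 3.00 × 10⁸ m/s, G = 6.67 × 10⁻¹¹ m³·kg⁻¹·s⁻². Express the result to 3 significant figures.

1.21 × 10⁴⁴ N

F_P = c⁴/G
  = 8.10 × 10³³ / 6.67 × 10⁻¹¹
  = 1.21 × 10⁴⁴ N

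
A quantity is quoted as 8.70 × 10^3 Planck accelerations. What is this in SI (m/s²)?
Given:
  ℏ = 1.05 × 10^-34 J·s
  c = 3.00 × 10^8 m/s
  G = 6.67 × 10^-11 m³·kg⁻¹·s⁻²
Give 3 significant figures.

4.86 × 10^55 m/s²

One Planck acceleration: a_P = √(c⁷/(ℏG)) = 5.59 × 10^51 m/s².
8.70 × 10^3 × 5.59 × 10^51 m/s² = 4.86 × 10^55 m/s²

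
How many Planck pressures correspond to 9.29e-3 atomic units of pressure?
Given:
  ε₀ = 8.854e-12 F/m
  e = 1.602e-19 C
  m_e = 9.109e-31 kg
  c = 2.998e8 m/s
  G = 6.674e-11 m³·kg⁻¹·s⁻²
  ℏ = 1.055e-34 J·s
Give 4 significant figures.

atomic unit of pressure: P_au = E_h/a₀³ = m_e⁴e¹⁰/((4πε₀)⁵ℏ⁸) = 2.929e13 Pa
Planck pressure: p_P = c⁷/(ℏG²) = 4.632e113 Pa
9.29e-3 × 2.929e13 / 4.632e113 = 5.874e-103

5.874e-103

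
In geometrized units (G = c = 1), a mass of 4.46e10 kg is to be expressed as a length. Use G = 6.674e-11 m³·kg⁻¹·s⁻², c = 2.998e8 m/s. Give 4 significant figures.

In G = c = 1 units mass has dimensions of length; the conversion factor is G/c².
4.46e10 kg × (G/c²) = 3.312e-17 m

3.312e-17 m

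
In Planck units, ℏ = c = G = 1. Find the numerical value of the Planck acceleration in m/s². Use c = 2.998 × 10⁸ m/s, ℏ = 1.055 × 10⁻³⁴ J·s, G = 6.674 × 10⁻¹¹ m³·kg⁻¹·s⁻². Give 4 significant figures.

Dimensional analysis gives a_P = √(c⁷/(ℏG)).
  = √(3.092 × 10¹⁰³)
  = 5.560 × 10⁵¹ m/s²

5.560 × 10⁵¹ m/s²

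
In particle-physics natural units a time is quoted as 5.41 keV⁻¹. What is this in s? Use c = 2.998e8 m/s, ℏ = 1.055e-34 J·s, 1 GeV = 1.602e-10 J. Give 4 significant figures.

3.563e-18 s

A time is [E]⁻¹ in ℏ=c=1; restore one factor of ℏ.
1 GeV⁻¹ → ℏ × (1 GeV in J)⁻¹ = 6.586e-25 s.
Convert the energy scale: 5.41 keV⁻¹ = 5.41e6 GeV⁻¹.
Result: 5.41e6 × 6.586e-25 = 3.563e-18 s.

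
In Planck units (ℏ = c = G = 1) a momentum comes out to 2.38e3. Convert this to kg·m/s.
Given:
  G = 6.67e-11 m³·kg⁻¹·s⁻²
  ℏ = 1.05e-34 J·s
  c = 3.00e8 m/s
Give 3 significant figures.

One Planck momentum: p_P = √(ℏc³/G) = 6.52 kg·m/s.
2.38e3 × 6.52 kg·m/s = 1.55e4 kg·m/s

1.55e4 kg·m/s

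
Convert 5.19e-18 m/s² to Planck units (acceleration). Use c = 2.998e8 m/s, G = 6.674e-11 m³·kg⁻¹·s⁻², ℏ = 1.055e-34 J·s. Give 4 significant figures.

Planck acceleration: a_P = √(c⁷/(ℏG)) = 5.560e51 m/s².
5.19e-18 / 5.560e51 = 9.334e-70

9.334e-70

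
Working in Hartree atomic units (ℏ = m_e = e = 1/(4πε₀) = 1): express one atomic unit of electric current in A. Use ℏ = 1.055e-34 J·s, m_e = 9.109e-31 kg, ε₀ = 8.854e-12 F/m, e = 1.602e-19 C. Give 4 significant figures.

6.612e-3 A

Dimensional analysis gives I_au = e E_h/ℏ = m_e e⁵/((4πε₀)²ℏ³).
E_h = 4.354e-18 J
e·E_h/ℏ = 6.612e-3 A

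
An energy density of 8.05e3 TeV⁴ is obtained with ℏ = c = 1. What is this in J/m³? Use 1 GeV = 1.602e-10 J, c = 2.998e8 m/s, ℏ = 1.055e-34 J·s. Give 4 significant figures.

1.676e53 J/m³

[E]/[L]³ = [E]⁴/(ℏc)³; restore (ℏc)⁻³.
1 GeV⁴ → 1/(ℏc)³ × (1 GeV in J)⁴ = 2.082e37 J/m³.
Convert the energy scale: 8.05e3 TeV⁴ = 8.05e15 GeV⁴.
Result: 8.05e15 × 2.082e37 = 1.676e53 J/m³.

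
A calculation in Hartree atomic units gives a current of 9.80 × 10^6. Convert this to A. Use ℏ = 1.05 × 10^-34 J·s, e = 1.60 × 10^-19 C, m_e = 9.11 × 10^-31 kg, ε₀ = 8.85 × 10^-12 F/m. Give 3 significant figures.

One atomic unit of electric current: I_au = e E_h/ℏ = m_e e⁵/((4πε₀)²ℏ³) = 6.67 × 10^-3 A.
9.80 × 10^6 × 6.67 × 10^-3 A = 6.54 × 10^4 A

6.54 × 10^4 A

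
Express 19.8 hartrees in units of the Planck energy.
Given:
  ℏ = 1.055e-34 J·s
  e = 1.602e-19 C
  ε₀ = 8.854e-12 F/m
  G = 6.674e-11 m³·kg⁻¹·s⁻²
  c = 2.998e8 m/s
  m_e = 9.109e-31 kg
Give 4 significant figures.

hartree: E_h = m_e e⁴/(4πε₀ℏ)² = 4.354e-18 J
Planck energy: E_P = √(ℏc⁵/G) = 1.957e9 J
19.8 × 4.354e-18 / 1.957e9 = 4.406e-26

4.406e-26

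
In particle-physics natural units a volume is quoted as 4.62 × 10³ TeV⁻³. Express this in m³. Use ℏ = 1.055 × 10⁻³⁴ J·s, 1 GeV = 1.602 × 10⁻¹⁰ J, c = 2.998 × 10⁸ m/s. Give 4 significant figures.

3.556 × 10⁻⁵³ m³

Volume is [L]³ = [E]⁻³·(ℏc)³.
1 GeV⁻³ → (ℏc)³ × (1 GeV in J)⁻³ = 7.696 × 10⁻⁴⁸ m³.
Convert the energy scale: 4.62 × 10³ TeV⁻³ = 4.62 × 10⁻⁶ GeV⁻³.
Result: 4.62 × 10⁻⁶ × 7.696 × 10⁻⁴⁸ = 3.556 × 10⁻⁵³ m³.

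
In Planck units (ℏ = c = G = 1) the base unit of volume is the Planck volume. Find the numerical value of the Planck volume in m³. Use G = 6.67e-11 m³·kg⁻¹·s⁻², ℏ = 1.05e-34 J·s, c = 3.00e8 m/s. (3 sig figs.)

4.18e-105 m³

V_P = (ℏG/c³)^(3/2)
  = √(1.75e-209)
  = 4.18e-105 m³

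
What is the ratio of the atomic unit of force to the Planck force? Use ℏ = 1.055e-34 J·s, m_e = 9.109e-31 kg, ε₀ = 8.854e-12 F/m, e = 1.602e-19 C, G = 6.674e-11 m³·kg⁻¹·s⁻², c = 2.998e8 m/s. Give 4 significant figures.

6.791e-52

atomic unit of force: F_au = E_h/a₀ = m_e²e⁶/((4πε₀)³ℏ⁴) = 8.220e-8 N
Planck force: F_P = c⁴/G = 1.210e44 N
ratio = 8.220e-8 / 1.210e44 = 6.791e-52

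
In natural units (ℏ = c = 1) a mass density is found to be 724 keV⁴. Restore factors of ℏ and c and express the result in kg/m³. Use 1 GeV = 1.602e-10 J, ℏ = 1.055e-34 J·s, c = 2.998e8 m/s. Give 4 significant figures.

0.1677 kg/m³

Mass density is [E]/(c²[L]³) = [E]⁴/(ℏ³c⁵).
1 GeV⁴ → 1/(ℏ³c⁵) × (1 GeV in J)⁴ = 2.316e20 kg/m³.
Convert the energy scale: 724 keV⁴ = 7.24e-22 GeV⁴.
Result: 7.24e-22 × 2.316e20 = 0.1677 kg/m³.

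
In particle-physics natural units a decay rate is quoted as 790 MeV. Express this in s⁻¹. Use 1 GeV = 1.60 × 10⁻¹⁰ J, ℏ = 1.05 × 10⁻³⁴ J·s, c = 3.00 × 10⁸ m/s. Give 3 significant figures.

A rate is [E]/ℏ; divide by ℏ.
1 GeV → 1/ℏ × (1 GeV in J) = 1.52 × 10²⁴ s⁻¹.
Convert the energy scale: 790 MeV = 0.790 GeV.
Result: 0.790 × 1.52 × 10²⁴ = 1.20 × 10²⁴ s⁻¹.

1.20 × 10²⁴ s⁻¹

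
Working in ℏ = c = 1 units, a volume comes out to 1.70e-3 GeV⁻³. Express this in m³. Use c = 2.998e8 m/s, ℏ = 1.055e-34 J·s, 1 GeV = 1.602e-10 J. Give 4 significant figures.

1.308e-50 m³

Volume is [L]³ = [E]⁻³·(ℏc)³.
1 GeV⁻³ → (ℏc)³ × (1 GeV in J)⁻³ = 7.696e-48 m³.
Result: 1.70e-3 × 7.696e-48 = 1.308e-50 m³.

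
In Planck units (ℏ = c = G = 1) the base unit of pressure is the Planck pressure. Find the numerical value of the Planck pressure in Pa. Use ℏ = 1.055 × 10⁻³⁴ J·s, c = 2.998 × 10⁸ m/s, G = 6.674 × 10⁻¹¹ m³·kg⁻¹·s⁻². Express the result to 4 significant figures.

4.632 × 10¹¹³ Pa

p_P = c⁷/(ℏG²)
  = 2.177 × 10⁵⁹ / 4.699 × 10⁻⁵⁵
  = 4.632 × 10¹¹³ Pa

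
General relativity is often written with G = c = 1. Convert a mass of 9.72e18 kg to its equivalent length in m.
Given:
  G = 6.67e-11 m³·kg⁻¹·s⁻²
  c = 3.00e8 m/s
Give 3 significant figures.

7.20e-9 m

In G = c = 1 units mass has dimensions of length; the conversion factor is G/c².
9.72e18 kg × (G/c²) = 7.20e-9 m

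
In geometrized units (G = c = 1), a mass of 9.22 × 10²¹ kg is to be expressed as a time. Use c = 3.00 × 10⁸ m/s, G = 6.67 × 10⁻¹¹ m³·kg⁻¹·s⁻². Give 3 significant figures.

2.28 × 10⁻¹⁴ s

Mass → time via G/c³.
9.22 × 10²¹ kg × (G/c³) = 2.28 × 10⁻¹⁴ s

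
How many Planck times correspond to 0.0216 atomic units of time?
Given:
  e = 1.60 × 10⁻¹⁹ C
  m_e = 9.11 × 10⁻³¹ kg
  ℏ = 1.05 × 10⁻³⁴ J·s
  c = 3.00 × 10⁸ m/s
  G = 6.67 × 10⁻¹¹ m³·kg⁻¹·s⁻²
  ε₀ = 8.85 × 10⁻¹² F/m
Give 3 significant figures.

atomic unit of time: τ_au = (4πε₀)²ℏ³/(m_e e⁴) = 2.40 × 10⁻¹⁷ s
Planck time: t_P = √(ℏG/c⁵) = 5.37 × 10⁻⁴⁴ s
0.0216 × 2.40 × 10⁻¹⁷ / 5.37 × 10⁻⁴⁴ = 9.65 × 10²⁴

9.65 × 10²⁴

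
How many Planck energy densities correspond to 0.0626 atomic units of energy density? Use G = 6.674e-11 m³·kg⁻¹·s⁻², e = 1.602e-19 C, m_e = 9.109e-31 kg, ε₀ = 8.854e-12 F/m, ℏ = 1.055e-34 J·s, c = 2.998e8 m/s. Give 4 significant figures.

3.958e-102

atomic unit of energy density: u_au = E_h/a₀³ = m_e⁴e¹⁰/((4πε₀)⁵ℏ⁸) = 2.929e13 J/m³
Planck energy density: u_P = c⁷/(ℏG²) = 4.632e113 J/m³
0.0626 × 2.929e13 / 4.632e113 = 3.958e-102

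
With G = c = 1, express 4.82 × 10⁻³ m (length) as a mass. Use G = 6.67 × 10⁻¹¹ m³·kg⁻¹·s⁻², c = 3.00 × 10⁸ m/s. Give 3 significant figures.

Length → mass via c²/G.
4.82 × 10⁻³ m × (c²/G) = 6.50 × 10²⁴ kg

6.50 × 10²⁴ kg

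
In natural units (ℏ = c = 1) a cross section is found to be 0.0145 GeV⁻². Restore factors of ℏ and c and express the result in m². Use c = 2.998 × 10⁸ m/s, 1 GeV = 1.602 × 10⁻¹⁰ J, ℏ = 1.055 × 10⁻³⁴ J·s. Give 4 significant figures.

Area is [L]² = [E]⁻²·(ℏc)²; restore (ℏc)².
1 GeV⁻² → (ℏc)² × (1 GeV in J)⁻² = 3.898 × 10⁻³² m².
Result: 0.0145 × 3.898 × 10⁻³² = 5.652 × 10⁻³⁴ m².

5.652 × 10⁻³⁴ m²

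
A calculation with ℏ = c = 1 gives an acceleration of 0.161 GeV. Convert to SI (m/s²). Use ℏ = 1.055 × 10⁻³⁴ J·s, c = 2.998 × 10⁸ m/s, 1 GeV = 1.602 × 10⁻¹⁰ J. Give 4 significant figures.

7.329 × 10³¹ m/s²

Acceleration is [L]/[T]² = c·[E]/ℏ.
1 GeV → c/ℏ × (1 GeV in J) = 4.552 × 10³² m/s².
Result: 0.161 × 4.552 × 10³² = 7.329 × 10³¹ m/s².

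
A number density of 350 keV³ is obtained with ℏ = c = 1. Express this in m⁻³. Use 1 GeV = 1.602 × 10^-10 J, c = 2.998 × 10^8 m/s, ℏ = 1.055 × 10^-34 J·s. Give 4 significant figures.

4.548 × 10^31 m⁻³

Number density is [L]⁻³ = [E]³/(ℏc)³.
1 GeV³ → 1/(ℏc)³ × (1 GeV in J)³ = 1.299 × 10^47 m⁻³.
Convert the energy scale: 350 keV³ = 3.50 × 10^-16 GeV³.
Result: 3.50 × 10^-16 × 1.299 × 10^47 = 4.548 × 10^31 m⁻³.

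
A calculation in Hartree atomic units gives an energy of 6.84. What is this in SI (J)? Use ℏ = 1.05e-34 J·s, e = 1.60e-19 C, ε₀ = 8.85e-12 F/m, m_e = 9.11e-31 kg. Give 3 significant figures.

One hartree: E_h = m_e e⁴/(4πε₀ℏ)² = 4.38e-18 J.
6.84 × 4.38e-18 J = 2.99e-17 J

2.99e-17 J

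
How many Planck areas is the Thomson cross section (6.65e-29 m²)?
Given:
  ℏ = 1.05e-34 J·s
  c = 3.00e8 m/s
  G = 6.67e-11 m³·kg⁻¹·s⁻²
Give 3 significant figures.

Planck area: A_P = ℏG/c³ = 2.59e-70 m².
6.65e-29 / 2.59e-70 = 2.56e41

2.56e41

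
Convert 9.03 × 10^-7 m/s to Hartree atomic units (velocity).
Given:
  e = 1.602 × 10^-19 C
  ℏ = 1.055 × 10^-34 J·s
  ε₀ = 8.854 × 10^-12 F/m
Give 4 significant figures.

atomic unit of velocity: v_au = e²/(4πε₀ℏ) = 2.186 × 10^6 m/s.
9.03 × 10^-7 / 2.186 × 10^6 = 4.130 × 10^-13

4.130 × 10^-13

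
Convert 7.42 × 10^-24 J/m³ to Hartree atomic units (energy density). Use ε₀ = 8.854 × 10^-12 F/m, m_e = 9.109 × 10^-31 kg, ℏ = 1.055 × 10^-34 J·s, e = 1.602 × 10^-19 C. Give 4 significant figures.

2.533 × 10^-37

atomic unit of energy density: u_au = E_h/a₀³ = m_e⁴e¹⁰/((4πε₀)⁵ℏ⁸) = 2.929 × 10^13 J/m³.
7.42 × 10^-24 / 2.929 × 10^13 = 2.533 × 10^-37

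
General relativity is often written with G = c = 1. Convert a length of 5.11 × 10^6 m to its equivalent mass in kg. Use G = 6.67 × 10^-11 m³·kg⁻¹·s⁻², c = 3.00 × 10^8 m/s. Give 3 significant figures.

Length → mass via c²/G.
5.11 × 10^6 m × (c²/G) = 6.90 × 10^33 kg

6.90 × 10^33 kg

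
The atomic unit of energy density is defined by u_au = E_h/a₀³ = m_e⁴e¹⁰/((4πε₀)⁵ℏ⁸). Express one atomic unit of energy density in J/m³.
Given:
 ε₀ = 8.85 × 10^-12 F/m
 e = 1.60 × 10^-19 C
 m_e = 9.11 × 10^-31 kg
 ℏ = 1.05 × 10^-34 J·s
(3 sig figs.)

3.01 × 10^13 J/m³

u_au = E_h/a₀³ = m_e⁴e¹⁰/((4πε₀)⁵ℏ⁸)
E_h = 4.38 × 10^-18 J
a₀ = 5.26 × 10^-11 m
E_h/a₀³ = 3.01 × 10^13 J/m³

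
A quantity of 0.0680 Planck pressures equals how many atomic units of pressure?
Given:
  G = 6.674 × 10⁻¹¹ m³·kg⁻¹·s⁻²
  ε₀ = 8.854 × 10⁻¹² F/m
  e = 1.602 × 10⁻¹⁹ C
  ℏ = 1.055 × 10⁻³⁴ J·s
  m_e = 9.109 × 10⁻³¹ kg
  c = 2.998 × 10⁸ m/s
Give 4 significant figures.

Planck pressure: p_P = c⁷/(ℏG²) = 4.632 × 10¹¹³ Pa
atomic unit of pressure: P_au = E_h/a₀³ = m_e⁴e¹⁰/((4πε₀)⁵ℏ⁸) = 2.929 × 10¹³ Pa
0.0680 × 4.632 × 10¹¹³ / 2.929 × 10¹³ = 1.075 × 10⁹⁹

1.075 × 10⁹⁹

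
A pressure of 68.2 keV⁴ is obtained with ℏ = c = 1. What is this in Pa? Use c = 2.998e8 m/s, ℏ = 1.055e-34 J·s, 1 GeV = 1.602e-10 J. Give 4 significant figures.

Pressure is [E]/[L]³ = [E]⁴/(ℏc)³.
1 GeV⁴ → 1/(ℏc)³ × (1 GeV in J)⁴ = 2.082e37 Pa.
Convert the energy scale: 68.2 keV⁴ = 6.82e-23 GeV⁴.
Result: 6.82e-23 × 2.082e37 = 1.420e15 Pa.

1.420e15 Pa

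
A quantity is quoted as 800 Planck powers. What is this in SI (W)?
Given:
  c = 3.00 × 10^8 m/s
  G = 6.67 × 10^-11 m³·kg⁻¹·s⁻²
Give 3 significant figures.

2.91 × 10^55 W

One Planck power: P_P = c⁵/G = 3.64 × 10^52 W.
800 × 3.64 × 10^52 W = 2.91 × 10^55 W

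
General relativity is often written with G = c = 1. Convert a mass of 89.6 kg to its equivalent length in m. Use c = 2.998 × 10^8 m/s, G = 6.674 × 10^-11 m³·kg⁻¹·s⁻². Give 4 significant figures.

6.653 × 10^-26 m

In G = c = 1 units mass has dimensions of length; the conversion factor is G/c².
89.6 kg × (G/c²) = 6.653 × 10^-26 m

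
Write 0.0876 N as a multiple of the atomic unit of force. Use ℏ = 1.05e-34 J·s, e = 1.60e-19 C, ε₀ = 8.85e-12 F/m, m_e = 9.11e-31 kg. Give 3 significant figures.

1.05e6

atomic unit of force: F_au = E_h/a₀ = m_e²e⁶/((4πε₀)³ℏ⁴) = 8.33e-8 N.
0.0876 / 8.33e-8 = 1.05e6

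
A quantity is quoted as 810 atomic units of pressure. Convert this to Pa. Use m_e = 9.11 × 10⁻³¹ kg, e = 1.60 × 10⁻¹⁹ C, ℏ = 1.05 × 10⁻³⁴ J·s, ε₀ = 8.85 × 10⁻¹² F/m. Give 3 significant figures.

One atomic unit of pressure: P_au = E_h/a₀³ = m_e⁴e¹⁰/((4πε₀)⁵ℏ⁸) = 3.01 × 10¹³ Pa.
810 × 3.01 × 10¹³ Pa = 2.44 × 10¹⁶ Pa

2.44 × 10¹⁶ Pa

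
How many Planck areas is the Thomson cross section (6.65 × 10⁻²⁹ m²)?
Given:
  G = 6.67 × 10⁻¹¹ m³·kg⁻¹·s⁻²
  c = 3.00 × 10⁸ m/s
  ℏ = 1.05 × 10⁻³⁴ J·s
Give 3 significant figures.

2.56 × 10⁴¹

Planck area: A_P = ℏG/c³ = 2.59 × 10⁻⁷⁰ m².
6.65 × 10⁻²⁹ / 2.59 × 10⁻⁷⁰ = 2.56 × 10⁴¹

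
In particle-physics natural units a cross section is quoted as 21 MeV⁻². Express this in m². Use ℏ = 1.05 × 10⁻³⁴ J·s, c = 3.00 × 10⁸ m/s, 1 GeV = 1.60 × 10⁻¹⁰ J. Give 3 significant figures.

8.14 × 10⁻²⁵ m²

Area is [L]² = [E]⁻²·(ℏc)²; restore (ℏc)².
1 GeV⁻² → (ℏc)² × (1 GeV in J)⁻² = 3.88 × 10⁻³² m².
Convert the energy scale: 21 MeV⁻² = 2.10 × 10⁷ GeV⁻².
Result: 2.10 × 10⁷ × 3.88 × 10⁻³² = 8.14 × 10⁻²⁵ m².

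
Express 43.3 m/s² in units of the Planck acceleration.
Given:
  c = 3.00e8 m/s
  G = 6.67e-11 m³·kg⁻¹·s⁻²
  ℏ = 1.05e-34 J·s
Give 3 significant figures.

Planck acceleration: a_P = √(c⁷/(ℏG)) = 5.59e51 m/s².
43.3 / 5.59e51 = 7.75e-51

7.75e-51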